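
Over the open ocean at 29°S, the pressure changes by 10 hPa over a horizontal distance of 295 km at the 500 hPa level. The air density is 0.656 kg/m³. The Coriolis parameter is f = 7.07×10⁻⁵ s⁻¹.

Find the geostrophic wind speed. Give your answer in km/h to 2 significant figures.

Pressure gradient: |∂P/∂n| = 1000 Pa / 295000 m = 3.39×10⁻³ Pa/m
Geostrophic balance (pressure-gradient force = Coriolis force):
V_g = (1/(fρ)) |∂P/∂n| = 3.39×10⁻³ / (7.07×10⁻⁵ × 0.656) = 73.1 m/s
Converting: 73.1 m/s × 3.6 = 260 km/h

260 km/h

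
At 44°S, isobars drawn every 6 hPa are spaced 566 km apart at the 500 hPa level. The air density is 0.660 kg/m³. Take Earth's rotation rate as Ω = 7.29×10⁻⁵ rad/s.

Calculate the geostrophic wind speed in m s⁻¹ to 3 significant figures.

15.9 m s⁻¹

Coriolis parameter at 44°S:
f = 2Ω sin φ = 2 × 7.29×10⁻⁵ × sin 44° = 1.01×10⁻⁴ s⁻¹
Pressure gradient: |∂P/∂n| = 600 Pa / 566000 m = 1.06×10⁻³ Pa/m
Geostrophic balance (pressure-gradient force = Coriolis force):
V_g = (1/(fρ)) |∂P/∂n| = 1.06×10⁻³ / (1.01×10⁻⁴ × 0.660) = 15.9 m/s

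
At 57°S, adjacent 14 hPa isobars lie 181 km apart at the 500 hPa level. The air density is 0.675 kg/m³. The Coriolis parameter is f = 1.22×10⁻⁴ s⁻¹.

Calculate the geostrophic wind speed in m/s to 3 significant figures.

Pressure gradient: |∂P/∂n| = 1400 Pa / 181000 m = 7.73×10⁻³ Pa/m
Geostrophic balance (pressure-gradient force = Coriolis force):
V_g = (1/(fρ)) |∂P/∂n| = 7.73×10⁻³ / (1.22×10⁻⁴ × 0.675) = 93.9 m/s

93.9 m/s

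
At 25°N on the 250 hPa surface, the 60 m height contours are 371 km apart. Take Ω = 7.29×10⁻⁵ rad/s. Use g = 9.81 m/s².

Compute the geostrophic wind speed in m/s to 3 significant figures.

Coriolis parameter at 25°N:
f = 2Ω sin φ = 2 × 7.29×10⁻⁵ × sin 25° = 6.16×10⁻⁵ s⁻¹
Height gradient: |∂Z/∂n| = 60 m / 371000 m = 1.62×10⁻⁴
On a pressure surface, geostrophic balance gives V_g = (g/f)|∂Z/∂n|:
V_g = 9.81 × 1.62×10⁻⁴ / 6.16×10⁻⁵ = 25.7 m/s

25.7 m/s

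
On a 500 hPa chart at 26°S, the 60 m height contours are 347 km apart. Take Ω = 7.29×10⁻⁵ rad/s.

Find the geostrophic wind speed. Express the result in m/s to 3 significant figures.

Coriolis parameter at 26°S:
f = 2Ω sin φ = 2 × 7.29×10⁻⁵ × sin 26° = 6.39×10⁻⁵ s⁻¹
Height gradient: |∂Z/∂n| = 60 m / 347000 m = 1.73×10⁻⁴
On a pressure surface, geostrophic balance gives V_g = (g/f)|∂Z/∂n|:
V_g = 9.81 × 1.73×10⁻⁴ / 6.39×10⁻⁵ = 26.5 m/s

26.5 m/s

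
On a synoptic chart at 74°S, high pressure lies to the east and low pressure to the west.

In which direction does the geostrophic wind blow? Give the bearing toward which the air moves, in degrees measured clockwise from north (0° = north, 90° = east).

The pressure-gradient force points toward the west (bearing 270°).
Geostrophic balance: in the Southern Hemisphere the Coriolis force deflects motion to the left, so the geostrophic wind blows 90° to the left of the pressure-gradient force (low pressure on the right).
Rotating 270° by 90° counterclockwise gives 180° — the wind blows toward the south.

180°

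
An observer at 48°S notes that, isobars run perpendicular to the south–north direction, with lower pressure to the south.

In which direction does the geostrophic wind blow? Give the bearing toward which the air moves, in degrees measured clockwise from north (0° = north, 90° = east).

090°

The pressure-gradient force points toward the south (bearing 180°).
Geostrophic balance: in the Southern Hemisphere the Coriolis force deflects motion to the left, so the geostrophic wind blows 90° to the left of the pressure-gradient force (low pressure on the right).
Rotating 180° by 90° counterclockwise gives 090° — the wind blows toward the east.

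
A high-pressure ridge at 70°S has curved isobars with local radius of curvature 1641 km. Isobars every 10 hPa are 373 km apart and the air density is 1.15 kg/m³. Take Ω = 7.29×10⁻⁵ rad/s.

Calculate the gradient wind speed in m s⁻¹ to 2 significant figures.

Coriolis parameter at 70°S:
f = 2Ω sin φ = 2 × 7.29×10⁻⁵ × sin 70° = 1.37×10⁻⁴ s⁻¹
Pressure gradient: |∂P/∂n| = 1000 Pa / 373000 m = 2.68×10⁻³ Pa/m
Geostrophic speed: V_g = |∂P/∂n|/(fρ) = 2.68×10⁻³/(1.37×10⁻⁴ × 1.15) = 17.0 m/s
Around a high, pressure-gradient force acts outward with centrifugal, so Coriolis balances both:
fV = (1/ρ)|∂P/∂n| + V²/R  →  V² − fR·V + fR·V_g = 0
With fR = 1.37×10⁻⁴ × 1641×10³ m = 225 m/s:
V = [fR − √((fR)² − 4 fR V_g)]/2 = [225 − √(225² − 4×225×17)]/2 = 18.5 m/s
Supergeostrophic (V > V_g = 17 m/s), as expected around a high.

19 m s⁻¹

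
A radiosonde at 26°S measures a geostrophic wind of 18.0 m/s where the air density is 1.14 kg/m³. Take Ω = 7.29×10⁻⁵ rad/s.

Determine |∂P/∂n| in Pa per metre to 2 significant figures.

1.3×10⁻³ Pa/m

Coriolis parameter at 26°S:
f = 2Ω sin φ = 2 × 7.29×10⁻⁵ × sin 26° = 6.39×10⁻⁵ s⁻¹
Geostrophic balance rearranged: |∂P/∂n| = f ρ V_g
|∂P/∂n| = 6.39×10⁻⁵ × 1.14 × 18.0 = 1.31×10⁻³ Pa/m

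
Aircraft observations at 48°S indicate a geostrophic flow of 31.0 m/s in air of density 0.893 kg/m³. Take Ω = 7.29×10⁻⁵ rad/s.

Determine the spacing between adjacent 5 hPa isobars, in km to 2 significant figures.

Coriolis parameter at 48°S:
f = 2Ω sin φ = 2 × 7.29×10⁻⁵ × sin 48° = 1.08×10⁻⁴ s⁻¹
Geostrophic balance rearranged: |∂P/∂n| = f ρ V_g
|∂P/∂n| = 1.08×10⁻⁴ × 0.893 × 31.0 = 3.00×10⁻³ Pa/m
Isobar spacing: Δn = ΔP/|∂P/∂n| = 500 Pa / 3.00×10⁻³ Pa/m = 166696 m ≈ 170 km

170 km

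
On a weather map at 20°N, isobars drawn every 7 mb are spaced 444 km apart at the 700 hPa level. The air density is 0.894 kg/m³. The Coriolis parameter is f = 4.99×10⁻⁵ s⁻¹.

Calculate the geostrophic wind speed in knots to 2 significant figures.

69 knots

Pressure gradient: |∂P/∂n| = 700 Pa / 444000 m = 1.58×10⁻³ Pa/m
Geostrophic balance (pressure-gradient force = Coriolis force):
V_g = (1/(fρ)) |∂P/∂n| = 1.58×10⁻³ / (4.99×10⁻⁵ × 0.894) = 35.3 m/s
Converting: 35.3 m/s × 1.944 = 69 knots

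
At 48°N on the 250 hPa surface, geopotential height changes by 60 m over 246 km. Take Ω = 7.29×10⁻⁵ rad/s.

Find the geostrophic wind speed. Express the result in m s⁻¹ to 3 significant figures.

Coriolis parameter at 48°N:
f = 2Ω sin φ = 2 × 7.29×10⁻⁵ × sin 48° = 1.08×10⁻⁴ s⁻¹
Height gradient: |∂Z/∂n| = 60 m / 246000 m = 2.44×10⁻⁴
On a pressure surface, geostrophic balance gives V_g = (g/f)|∂Z/∂n|:
V_g = 9.81 × 2.44×10⁻⁴ / 1.08×10⁻⁴ = 22.1 m/s

22.1 m s⁻¹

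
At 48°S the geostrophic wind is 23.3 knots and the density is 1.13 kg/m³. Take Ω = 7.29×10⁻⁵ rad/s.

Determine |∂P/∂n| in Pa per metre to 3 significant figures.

Coriolis parameter at 48°S:
f = 2Ω sin φ = 2 × 7.29×10⁻⁵ × sin 48° = 1.08×10⁻⁴ s⁻¹
Wind speed in SI: 23.3 knots = 12.0 m/s
Geostrophic balance rearranged: |∂P/∂n| = f ρ V_g
|∂P/∂n| = 1.08×10⁻⁴ × 1.13 × 12.0 = 1.47×10⁻³ Pa/m

1.47×10⁻³ Pa/m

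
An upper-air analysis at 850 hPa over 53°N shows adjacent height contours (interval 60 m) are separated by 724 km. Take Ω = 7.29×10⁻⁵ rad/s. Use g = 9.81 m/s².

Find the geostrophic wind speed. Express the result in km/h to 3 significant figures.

25.1 km/h

Coriolis parameter at 53°N:
f = 2Ω sin φ = 2 × 7.29×10⁻⁵ × sin 53° = 1.16×10⁻⁴ s⁻¹
Height gradient: |∂Z/∂n| = 60 m / 724000 m = 8.29×10⁻⁵
On a pressure surface, geostrophic balance gives V_g = (g/f)|∂Z/∂n|:
V_g = 9.81 × 8.29×10⁻⁵ / 1.16×10⁻⁴ = 6.98 m/s
Converting: 6.98 m/s × 3.6 = 25.1 km/h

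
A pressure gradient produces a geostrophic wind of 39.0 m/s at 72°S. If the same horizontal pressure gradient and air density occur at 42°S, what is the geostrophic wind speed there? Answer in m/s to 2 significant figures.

55 m/s

With the same pressure gradient and density, V_g ∝ 1/f ∝ 1/sin φ.
V₂ = V₁ · sin φ₁ / sin φ₂ = 39.0 × sin 72° / sin 42°
V₂ = 39.0 × 0.9511/0.6691 = 55 m/s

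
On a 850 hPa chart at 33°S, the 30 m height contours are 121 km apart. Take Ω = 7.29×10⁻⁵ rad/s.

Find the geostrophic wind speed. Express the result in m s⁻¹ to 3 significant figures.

30.6 m s⁻¹

Coriolis parameter at 33°S:
f = 2Ω sin φ = 2 × 7.29×10⁻⁵ × sin 33° = 7.94×10⁻⁵ s⁻¹
Height gradient: |∂Z/∂n| = 30 m / 121000 m = 2.48×10⁻⁴
On a pressure surface, geostrophic balance gives V_g = (g/f)|∂Z/∂n|:
V_g = 9.81 × 2.48×10⁻⁴ / 7.94×10⁻⁵ = 30.6 m/s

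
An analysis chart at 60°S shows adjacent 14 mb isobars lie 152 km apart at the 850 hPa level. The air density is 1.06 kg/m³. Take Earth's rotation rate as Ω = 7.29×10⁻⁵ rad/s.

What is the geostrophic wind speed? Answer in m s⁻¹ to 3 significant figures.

68.8 m s⁻¹

Coriolis parameter at 60°S:
f = 2Ω sin φ = 2 × 7.29×10⁻⁵ × sin 60° = 1.26×10⁻⁴ s⁻¹
Pressure gradient: |∂P/∂n| = 1400 Pa / 152000 m = 9.21×10⁻³ Pa/m
Geostrophic balance (pressure-gradient force = Coriolis force):
V_g = (1/(fρ)) |∂P/∂n| = 9.21×10⁻³ / (1.26×10⁻⁴ × 1.06) = 68.8 m/s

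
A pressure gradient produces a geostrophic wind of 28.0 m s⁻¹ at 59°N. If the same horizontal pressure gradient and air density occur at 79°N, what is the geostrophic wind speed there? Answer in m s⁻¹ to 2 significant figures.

24 m s⁻¹

With the same pressure gradient and density, V_g ∝ 1/f ∝ 1/sin φ.
V₂ = V₁ · sin φ₁ / sin φ₂ = 28.0 × sin 59° / sin 79°
V₂ = 28.0 × 0.8572/0.9816 = 24 m s⁻¹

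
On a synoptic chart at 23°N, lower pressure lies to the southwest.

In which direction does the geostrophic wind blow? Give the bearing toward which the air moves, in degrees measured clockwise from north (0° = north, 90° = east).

The pressure-gradient force points toward the southwest (bearing 225°).
Geostrophic balance: in the Northern Hemisphere the Coriolis force deflects motion to the right, so the geostrophic wind blows 90° to the right of the pressure-gradient force (low pressure on the left).
Rotating 225° by 90° clockwise gives 315° — the wind blows toward the northwest.

315°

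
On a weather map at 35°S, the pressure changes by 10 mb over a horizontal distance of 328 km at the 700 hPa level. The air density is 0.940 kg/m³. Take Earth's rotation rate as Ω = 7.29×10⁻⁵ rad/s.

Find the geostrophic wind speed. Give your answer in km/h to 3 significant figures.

Coriolis parameter at 35°S:
f = 2Ω sin φ = 2 × 7.29×10⁻⁵ × sin 35° = 8.36×10⁻⁵ s⁻¹
Pressure gradient: |∂P/∂n| = 1000 Pa / 328000 m = 3.05×10⁻³ Pa/m
Geostrophic balance (pressure-gradient force = Coriolis force):
V_g = (1/(fρ)) |∂P/∂n| = 3.05×10⁻³ / (8.36×10⁻⁵ × 0.940) = 38.8 m/s
Converting: 38.8 m/s × 3.6 = 140 km/h

140 km/h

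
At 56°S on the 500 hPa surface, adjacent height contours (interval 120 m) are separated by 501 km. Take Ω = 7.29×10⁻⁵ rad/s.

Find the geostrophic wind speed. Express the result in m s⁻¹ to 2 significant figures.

Coriolis parameter at 56°S:
f = 2Ω sin φ = 2 × 7.29×10⁻⁵ × sin 56° = 1.21×10⁻⁴ s⁻¹
Height gradient: |∂Z/∂n| = 120 m / 501000 m = 2.40×10⁻⁴
On a pressure surface, geostrophic balance gives V_g = (g/f)|∂Z/∂n|:
V_g = 9.81 × 2.40×10⁻⁴ / 1.21×10⁻⁴ = 19.4 m/s

19 m s⁻¹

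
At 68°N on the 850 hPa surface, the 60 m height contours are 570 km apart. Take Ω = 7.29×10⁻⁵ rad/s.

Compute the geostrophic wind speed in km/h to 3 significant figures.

Coriolis parameter at 68°N:
f = 2Ω sin φ = 2 × 7.29×10⁻⁵ × sin 68° = 1.35×10⁻⁴ s⁻¹
Height gradient: |∂Z/∂n| = 60 m / 570000 m = 1.05×10⁻⁴
On a pressure surface, geostrophic balance gives V_g = (g/f)|∂Z/∂n|:
V_g = 9.81 × 1.05×10⁻⁴ / 1.35×10⁻⁴ = 7.64 m/s
Converting: 7.64 m/s × 3.6 = 27.5 km/h

27.5 km/h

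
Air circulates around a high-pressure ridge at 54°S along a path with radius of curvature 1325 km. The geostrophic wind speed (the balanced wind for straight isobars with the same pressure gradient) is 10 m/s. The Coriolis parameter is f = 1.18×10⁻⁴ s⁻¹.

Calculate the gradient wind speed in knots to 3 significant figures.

20.9 knots

Around a high, pressure-gradient force acts outward with centrifugal, so Coriolis balances both:
fV = (1/ρ)|∂P/∂n| + V²/R  →  V² − fR·V + fR·V_g = 0
With fR = 1.18×10⁻⁴ × 1325×10³ m = 156 m/s:
V = [fR − √((fR)² − 4 fR V_g)]/2 = [156 − √(156² − 4×156×10)]/2 = 10.7 m/s
Supergeostrophic (V > V_g = 10 m/s), as expected around a high.
Converting: 10.7 m/s × 1.944 = 20.9 knots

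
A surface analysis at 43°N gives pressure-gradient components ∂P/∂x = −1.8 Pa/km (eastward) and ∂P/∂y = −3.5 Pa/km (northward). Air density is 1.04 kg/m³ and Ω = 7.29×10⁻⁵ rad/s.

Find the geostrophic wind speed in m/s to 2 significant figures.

38 m/s

Coriolis parameter at 43°N:
f = 2Ω sin φ = 2 × 7.29×10⁻⁵ × sin 43° = 9.94×10⁻⁵ s⁻¹
Component geostrophic relations (x east, y north):
u_g = −(1/(fρ)) ∂P/∂y,  v_g = (1/(fρ)) ∂P/∂x
u_g = −(−3.5×10⁻³)/(9.94×10⁻⁵ × 1.04) = 33.8 m/s;  v_g = (−1.8×10⁻³)/(9.94×10⁻⁵ × 1.04) = −17.4 m/s
|V_g| = √(u_g² + v_g²) = 38.1 m/s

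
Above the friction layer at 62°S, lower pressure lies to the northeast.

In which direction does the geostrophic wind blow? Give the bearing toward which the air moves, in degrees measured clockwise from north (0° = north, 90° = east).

315°

The pressure-gradient force points toward the northeast (bearing 045°).
Geostrophic balance: in the Southern Hemisphere the Coriolis force deflects motion to the left, so the geostrophic wind blows 90° to the left of the pressure-gradient force (low pressure on the right).
Rotating 045° by 90° counterclockwise gives 315° — the wind blows toward the northwest.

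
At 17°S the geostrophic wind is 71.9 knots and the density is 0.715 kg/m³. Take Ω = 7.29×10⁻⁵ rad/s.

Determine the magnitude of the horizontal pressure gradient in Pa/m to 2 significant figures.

1.1×10⁻³ Pa/m

Coriolis parameter at 17°S:
f = 2Ω sin φ = 2 × 7.29×10⁻⁵ × sin 17° = 4.26×10⁻⁵ s⁻¹
Wind speed in SI: 71.9 knots = 37.0 m/s
Geostrophic balance rearranged: |∂P/∂n| = f ρ V_g
|∂P/∂n| = 4.26×10⁻⁵ × 0.715 × 37.0 = 1.13×10⁻³ Pa/m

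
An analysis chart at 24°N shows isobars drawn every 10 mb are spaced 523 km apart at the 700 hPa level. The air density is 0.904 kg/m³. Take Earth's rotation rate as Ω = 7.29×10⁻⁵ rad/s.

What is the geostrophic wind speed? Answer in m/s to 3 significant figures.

Coriolis parameter at 24°N:
f = 2Ω sin φ = 2 × 7.29×10⁻⁵ × sin 24° = 5.93×10⁻⁵ s⁻¹
Pressure gradient: |∂P/∂n| = 1000 Pa / 523000 m = 1.91×10⁻³ Pa/m
Geostrophic balance (pressure-gradient force = Coriolis force):
V_g = (1/(fρ)) |∂P/∂n| = 1.91×10⁻³ / (5.93×10⁻⁵ × 0.904) = 35.7 m/s

35.7 m/s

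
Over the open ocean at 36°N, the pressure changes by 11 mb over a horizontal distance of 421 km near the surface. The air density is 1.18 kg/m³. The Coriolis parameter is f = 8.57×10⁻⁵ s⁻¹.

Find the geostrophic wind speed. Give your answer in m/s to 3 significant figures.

25.8 m/s

Pressure gradient: |∂P/∂n| = 1100 Pa / 421000 m = 2.61×10⁻³ Pa/m
Geostrophic balance (pressure-gradient force = Coriolis force):
V_g = (1/(fρ)) |∂P/∂n| = 2.61×10⁻³ / (8.57×10⁻⁵ × 1.18) = 25.8 m/s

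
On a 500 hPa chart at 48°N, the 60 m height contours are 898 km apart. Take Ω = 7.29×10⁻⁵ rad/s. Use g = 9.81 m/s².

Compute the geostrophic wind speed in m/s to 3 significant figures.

Coriolis parameter at 48°N:
f = 2Ω sin φ = 2 × 7.29×10⁻⁵ × sin 48° = 1.08×10⁻⁴ s⁻¹
Height gradient: |∂Z/∂n| = 60 m / 898000 m = 6.68×10⁻⁵
On a pressure surface, geostrophic balance gives V_g = (g/f)|∂Z/∂n|:
V_g = 9.81 × 6.68×10⁻⁵ / 1.08×10⁻⁴ = 6.05 m/s

6.05 m/s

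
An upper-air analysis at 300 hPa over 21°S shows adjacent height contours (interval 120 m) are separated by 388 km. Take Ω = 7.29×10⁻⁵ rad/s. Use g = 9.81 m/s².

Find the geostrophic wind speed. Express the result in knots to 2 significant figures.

Coriolis parameter at 21°S:
f = 2Ω sin φ = 2 × 7.29×10⁻⁵ × sin 21° = 5.23×10⁻⁵ s⁻¹
Height gradient: |∂Z/∂n| = 120 m / 388000 m = 3.09×10⁻⁴
On a pressure surface, geostrophic balance gives V_g = (g/f)|∂Z/∂n|:
V_g = 9.81 × 3.09×10⁻⁴ / 5.23×10⁻⁵ = 58.1 m/s
Converting: 58.1 m/s × 1.944 = 110 knots

110 knots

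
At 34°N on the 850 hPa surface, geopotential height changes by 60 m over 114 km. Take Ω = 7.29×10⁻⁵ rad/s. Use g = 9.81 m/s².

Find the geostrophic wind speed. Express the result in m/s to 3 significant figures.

63.3 m/s

Coriolis parameter at 34°N:
f = 2Ω sin φ = 2 × 7.29×10⁻⁵ × sin 34° = 8.15×10⁻⁵ s⁻¹
Height gradient: |∂Z/∂n| = 60 m / 114000 m = 5.26×10⁻⁴
On a pressure surface, geostrophic balance gives V_g = (g/f)|∂Z/∂n|:
V_g = 9.81 × 5.26×10⁻⁴ / 8.15×10⁻⁵ = 63.3 m/s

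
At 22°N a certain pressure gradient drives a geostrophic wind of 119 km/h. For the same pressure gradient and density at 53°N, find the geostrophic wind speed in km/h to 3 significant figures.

With the same pressure gradient and density, V_g ∝ 1/f ∝ 1/sin φ.
V₂ = V₁ · sin φ₁ / sin φ₂ = 119 × sin 22° / sin 53°
V₂ = 119 × 0.3746/0.7986 = 55.8 km/h

55.8 km/h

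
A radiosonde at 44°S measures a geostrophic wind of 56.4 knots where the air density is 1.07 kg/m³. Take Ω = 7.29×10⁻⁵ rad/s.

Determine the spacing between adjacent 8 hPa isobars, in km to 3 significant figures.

Coriolis parameter at 44°S:
f = 2Ω sin φ = 2 × 7.29×10⁻⁵ × sin 44° = 1.01×10⁻⁴ s⁻¹
Wind speed in SI: 56.4 knots = 29.0 m/s
Geostrophic balance rearranged: |∂P/∂n| = f ρ V_g
|∂P/∂n| = 1.01×10⁻⁴ × 1.07 × 29.0 = 3.14×10⁻³ Pa/m
Isobar spacing: Δn = ΔP/|∂P/∂n| = 800 Pa / 3.14×10⁻³ Pa/m = 254425 m ≈ 254 km

254 km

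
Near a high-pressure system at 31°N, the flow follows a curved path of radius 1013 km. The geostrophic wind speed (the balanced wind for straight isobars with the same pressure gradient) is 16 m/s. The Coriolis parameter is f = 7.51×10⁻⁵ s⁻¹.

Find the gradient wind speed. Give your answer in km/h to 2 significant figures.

82 km/h

Around a high, pressure-gradient force acts outward with centrifugal, so Coriolis balances both:
fV = (1/ρ)|∂P/∂n| + V²/R  →  V² − fR·V + fR·V_g = 0
With fR = 7.51×10⁻⁵ × 1013×10³ m = 76.1 m/s:
V = [fR − √((fR)² − 4 fR V_g)]/2 = [76.1 − √(76.1² − 4×76.1×16)]/2 = 22.9 m/s
Supergeostrophic (V > V_g = 16 m/s), as expected around a high.
Converting: 22.9 m/s × 3.6 = 82 km/h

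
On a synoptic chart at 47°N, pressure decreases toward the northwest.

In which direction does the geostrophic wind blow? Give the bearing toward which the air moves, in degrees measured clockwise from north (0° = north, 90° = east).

The pressure-gradient force points toward the northwest (bearing 315°).
Geostrophic balance: in the Northern Hemisphere the Coriolis force deflects motion to the right, so the geostrophic wind blows 90° to the right of the pressure-gradient force (low pressure on the left).
Rotating 315° by 90° clockwise gives 045° — the wind blows toward the northeast.

045°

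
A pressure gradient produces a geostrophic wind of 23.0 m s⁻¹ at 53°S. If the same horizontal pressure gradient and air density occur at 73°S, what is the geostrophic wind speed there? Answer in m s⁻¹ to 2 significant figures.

With the same pressure gradient and density, V_g ∝ 1/f ∝ 1/sin φ.
V₂ = V₁ · sin φ₁ / sin φ₂ = 23.0 × sin 53° / sin 73°
V₂ = 23.0 × 0.7986/0.9563 = 19 m s⁻¹

19 m s⁻¹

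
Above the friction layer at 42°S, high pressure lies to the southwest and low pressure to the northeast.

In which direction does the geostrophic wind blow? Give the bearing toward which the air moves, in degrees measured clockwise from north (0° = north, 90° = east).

315°

The pressure-gradient force points toward the northeast (bearing 045°).
Geostrophic balance: in the Southern Hemisphere the Coriolis force deflects motion to the left, so the geostrophic wind blows 90° to the left of the pressure-gradient force (low pressure on the right).
Rotating 045° by 90° counterclockwise gives 315° — the wind blows toward the northwest.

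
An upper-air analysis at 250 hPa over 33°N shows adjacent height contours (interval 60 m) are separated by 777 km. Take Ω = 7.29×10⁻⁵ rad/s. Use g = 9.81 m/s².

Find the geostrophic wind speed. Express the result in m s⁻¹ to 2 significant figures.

Coriolis parameter at 33°N:
f = 2Ω sin φ = 2 × 7.29×10⁻⁵ × sin 33° = 7.94×10⁻⁵ s⁻¹
Height gradient: |∂Z/∂n| = 60 m / 777000 m = 7.72×10⁻⁵
On a pressure surface, geostrophic balance gives V_g = (g/f)|∂Z/∂n|:
V_g = 9.81 × 7.72×10⁻⁵ / 7.94×10⁻⁵ = 9.54 m/s

9.5 m s⁻¹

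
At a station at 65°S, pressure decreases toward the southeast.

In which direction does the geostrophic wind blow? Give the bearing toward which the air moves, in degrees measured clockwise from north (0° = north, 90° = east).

045°

The pressure-gradient force points toward the southeast (bearing 135°).
Geostrophic balance: in the Southern Hemisphere the Coriolis force deflects motion to the left, so the geostrophic wind blows 90° to the left of the pressure-gradient force (low pressure on the right).
Rotating 135° by 90° counterclockwise gives 045° — the wind blows toward the northeast.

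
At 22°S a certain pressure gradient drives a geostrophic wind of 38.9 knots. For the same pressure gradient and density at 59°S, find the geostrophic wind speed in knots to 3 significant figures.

17.0 knots

With the same pressure gradient and density, V_g ∝ 1/f ∝ 1/sin φ.
V₂ = V₁ · sin φ₁ / sin φ₂ = 38.9 × sin 22° / sin 59°
V₂ = 38.9 × 0.3746/0.8572 = 17.0 knots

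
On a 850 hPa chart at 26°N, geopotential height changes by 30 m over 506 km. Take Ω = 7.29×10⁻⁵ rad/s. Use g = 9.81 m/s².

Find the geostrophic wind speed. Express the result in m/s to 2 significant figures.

Coriolis parameter at 26°N:
f = 2Ω sin φ = 2 × 7.29×10⁻⁵ × sin 26° = 6.39×10⁻⁵ s⁻¹
Height gradient: |∂Z/∂n| = 30 m / 506000 m = 5.93×10⁻⁵
On a pressure surface, geostrophic balance gives V_g = (g/f)|∂Z/∂n|:
V_g = 9.81 × 5.93×10⁻⁵ / 6.39×10⁻⁵ = 9.10 m/s

9.1 m/s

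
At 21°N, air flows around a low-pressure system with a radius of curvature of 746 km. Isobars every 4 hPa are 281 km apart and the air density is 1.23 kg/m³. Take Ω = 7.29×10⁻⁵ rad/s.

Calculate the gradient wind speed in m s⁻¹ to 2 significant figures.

Coriolis parameter at 21°N:
f = 2Ω sin φ = 2 × 7.29×10⁻⁵ × sin 21° = 5.23×10⁻⁵ s⁻¹
Pressure gradient: |∂P/∂n| = 400 Pa / 281000 m = 1.42×10⁻³ Pa/m
Geostrophic speed: V_g = |∂P/∂n|/(fρ) = 1.42×10⁻³/(5.23×10⁻⁵ × 1.23) = 22.1 m/s
Around a low, centrifugal force acts outward with Coriolis, so pressure-gradient force balances both:
(1/ρ)|∂P/∂n| = fV + V²/R  →  V² + fR·V − fR·V_g = 0
With fR = 5.23×10⁻⁵ × 746×10³ m = 39.0 m/s:
V = [−fR + √((fR)² + 4 fR V_g)]/2 = [−39.0 + √(39.0² + 4×39.0×22.1)]/2 = 15.8 m/s
Subgeostrophic (V < V_g = 22.1 m/s), as expected around a low.

16 m s⁻¹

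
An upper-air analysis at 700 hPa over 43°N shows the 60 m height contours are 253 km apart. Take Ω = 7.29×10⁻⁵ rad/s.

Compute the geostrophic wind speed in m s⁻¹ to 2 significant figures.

Coriolis parameter at 43°N:
f = 2Ω sin φ = 2 × 7.29×10⁻⁵ × sin 43° = 9.94×10⁻⁵ s⁻¹
Height gradient: |∂Z/∂n| = 60 m / 253000 m = 2.37×10⁻⁴
On a pressure surface, geostrophic balance gives V_g = (g/f)|∂Z/∂n|:
V_g = 9.81 × 2.37×10⁻⁴ / 9.94×10⁻⁵ = 23.4 m/s

23 m s⁻¹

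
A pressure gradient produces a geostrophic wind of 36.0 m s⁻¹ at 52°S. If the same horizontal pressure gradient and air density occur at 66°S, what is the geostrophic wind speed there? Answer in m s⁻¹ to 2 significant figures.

31 m s⁻¹

With the same pressure gradient and density, V_g ∝ 1/f ∝ 1/sin φ.
V₂ = V₁ · sin φ₁ / sin φ₂ = 36.0 × sin 52° / sin 66°
V₂ = 36.0 × 0.7880/0.9135 = 31 m s⁻¹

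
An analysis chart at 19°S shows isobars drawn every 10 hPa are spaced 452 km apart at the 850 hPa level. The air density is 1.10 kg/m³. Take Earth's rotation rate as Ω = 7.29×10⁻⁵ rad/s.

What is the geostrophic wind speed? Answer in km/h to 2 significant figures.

150 km/h

Coriolis parameter at 19°S:
f = 2Ω sin φ = 2 × 7.29×10⁻⁵ × sin 19° = 4.75×10⁻⁵ s⁻¹
Pressure gradient: |∂P/∂n| = 1000 Pa / 452000 m = 2.21×10⁻³ Pa/m
Geostrophic balance (pressure-gradient force = Coriolis force):
V_g = (1/(fρ)) |∂P/∂n| = 2.21×10⁻³ / (4.75×10⁻⁵ × 1.10) = 42.4 m/s
Converting: 42.4 m/s × 3.6 = 150 km/h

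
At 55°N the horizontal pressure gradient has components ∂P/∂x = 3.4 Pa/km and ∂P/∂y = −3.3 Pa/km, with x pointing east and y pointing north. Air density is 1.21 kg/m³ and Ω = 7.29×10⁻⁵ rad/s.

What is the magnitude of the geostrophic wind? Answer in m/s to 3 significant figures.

Coriolis parameter at 55°N:
f = 2Ω sin φ = 2 × 7.29×10⁻⁵ × sin 55° = 1.19×10⁻⁴ s⁻¹
Component geostrophic relations (x east, y north):
u_g = −(1/(fρ)) ∂P/∂y,  v_g = (1/(fρ)) ∂P/∂x
u_g = −(−3.3×10⁻³)/(1.19×10⁻⁴ × 1.21) = 22.8 m/s;  v_g = (3.4×10⁻³)/(1.19×10⁻⁴ × 1.21) = 23.5 m/s
|V_g| = √(u_g² + v_g²) = 32.8 m/s

32.8 m/s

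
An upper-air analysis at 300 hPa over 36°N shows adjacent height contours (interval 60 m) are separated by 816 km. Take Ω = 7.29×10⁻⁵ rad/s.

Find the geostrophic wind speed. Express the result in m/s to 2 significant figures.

8.4 m/s

Coriolis parameter at 36°N:
f = 2Ω sin φ = 2 × 7.29×10⁻⁵ × sin 36° = 8.57×10⁻⁵ s⁻¹
Height gradient: |∂Z/∂n| = 60 m / 816000 m = 7.35×10⁻⁵
On a pressure surface, geostrophic balance gives V_g = (g/f)|∂Z/∂n|:
V_g = 9.81 × 7.35×10⁻⁵ / 8.57×10⁻⁵ = 8.42 m/s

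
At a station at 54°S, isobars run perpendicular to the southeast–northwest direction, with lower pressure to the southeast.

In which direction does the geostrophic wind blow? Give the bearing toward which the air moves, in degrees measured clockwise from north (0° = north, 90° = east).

The pressure-gradient force points toward the southeast (bearing 135°).
Geostrophic balance: in the Southern Hemisphere the Coriolis force deflects motion to the left, so the geostrophic wind blows 90° to the left of the pressure-gradient force (low pressure on the right).
Rotating 135° by 90° counterclockwise gives 045° — the wind blows toward the northeast.

045°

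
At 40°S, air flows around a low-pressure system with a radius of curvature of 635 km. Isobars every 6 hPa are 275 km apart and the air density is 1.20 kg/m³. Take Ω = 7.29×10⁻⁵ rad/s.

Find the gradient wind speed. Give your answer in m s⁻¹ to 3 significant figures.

15.4 m s⁻¹

Coriolis parameter at 40°S:
f = 2Ω sin φ = 2 × 7.29×10⁻⁵ × sin 40° = 9.37×10⁻⁵ s⁻¹
Pressure gradient: |∂P/∂n| = 600 Pa / 275000 m = 2.18×10⁻³ Pa/m
Geostrophic speed: V_g = |∂P/∂n|/(fρ) = 2.18×10⁻³/(9.37×10⁻⁵ × 1.20) = 19.4 m/s
Around a low, centrifugal force acts outward with Coriolis, so pressure-gradient force balances both:
(1/ρ)|∂P/∂n| = fV + V²/R  →  V² + fR·V − fR·V_g = 0
With fR = 9.37×10⁻⁵ × 635×10³ m = 59.5 m/s:
V = [−fR + √((fR)² + 4 fR V_g)]/2 = [−59.5 + √(59.5² + 4×59.5×19.4)]/2 = 15.4 m/s
Subgeostrophic (V < V_g = 19.4 m/s), as expected around a low.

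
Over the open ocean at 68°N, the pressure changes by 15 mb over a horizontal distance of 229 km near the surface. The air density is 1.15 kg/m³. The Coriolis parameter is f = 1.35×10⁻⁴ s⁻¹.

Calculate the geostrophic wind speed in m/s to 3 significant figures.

42.2 m/s

Pressure gradient: |∂P/∂n| = 1500 Pa / 229000 m = 6.55×10⁻³ Pa/m
Geostrophic balance (pressure-gradient force = Coriolis force):
V_g = (1/(fρ)) |∂P/∂n| = 6.55×10⁻³ / (1.35×10⁻⁴ × 1.15) = 42.2 m/s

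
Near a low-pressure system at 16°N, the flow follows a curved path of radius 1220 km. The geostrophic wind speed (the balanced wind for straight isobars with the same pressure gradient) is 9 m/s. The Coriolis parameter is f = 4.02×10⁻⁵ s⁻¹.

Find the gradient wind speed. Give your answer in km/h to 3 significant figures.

Around a low, centrifugal force acts outward with Coriolis, so pressure-gradient force balances both:
(1/ρ)|∂P/∂n| = fV + V²/R  →  V² + fR·V − fR·V_g = 0
With fR = 4.02×10⁻⁵ × 1220×10³ m = 49.0 m/s:
V = [−fR + √((fR)² + 4 fR V_g)]/2 = [−49.0 + √(49.0² + 4×49.0×9)]/2 = 7.77 m/s
Subgeostrophic (V < V_g = 9 m/s), as expected around a low.
Converting: 7.77 m/s × 3.6 = 28.0 km/h

28.0 km/h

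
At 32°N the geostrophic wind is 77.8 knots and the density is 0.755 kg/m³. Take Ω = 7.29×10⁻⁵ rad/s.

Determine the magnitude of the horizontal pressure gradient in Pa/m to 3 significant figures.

Coriolis parameter at 32°N:
f = 2Ω sin φ = 2 × 7.29×10⁻⁵ × sin 32° = 7.73×10⁻⁵ s⁻¹
Wind speed in SI: 77.8 knots = 40.0 m/s
Geostrophic balance rearranged: |∂P/∂n| = f ρ V_g
|∂P/∂n| = 7.73×10⁻⁵ × 0.755 × 40.0 = 2.33×10⁻³ Pa/m

2.33×10⁻³ Pa/m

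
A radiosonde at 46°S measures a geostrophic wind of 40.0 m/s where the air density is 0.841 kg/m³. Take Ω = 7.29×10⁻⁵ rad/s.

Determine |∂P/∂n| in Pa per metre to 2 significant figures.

3.5×10⁻³ Pa/m

Coriolis parameter at 46°S:
f = 2Ω sin φ = 2 × 7.29×10⁻⁵ × sin 46° = 1.05×10⁻⁴ s⁻¹
Geostrophic balance rearranged: |∂P/∂n| = f ρ V_g
|∂P/∂n| = 1.05×10⁻⁴ × 0.841 × 40.0 = 3.53×10⁻³ Pa/m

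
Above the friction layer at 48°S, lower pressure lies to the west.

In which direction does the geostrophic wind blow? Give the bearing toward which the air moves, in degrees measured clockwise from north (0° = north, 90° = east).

The pressure-gradient force points toward the west (bearing 270°).
Geostrophic balance: in the Southern Hemisphere the Coriolis force deflects motion to the left, so the geostrophic wind blows 90° to the left of the pressure-gradient force (low pressure on the right).
Rotating 270° by 90° counterclockwise gives 180° — the wind blows toward the south.

180°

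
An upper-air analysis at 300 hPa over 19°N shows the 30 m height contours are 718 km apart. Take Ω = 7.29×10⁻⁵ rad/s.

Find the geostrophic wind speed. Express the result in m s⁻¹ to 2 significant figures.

8.6 m s⁻¹

Coriolis parameter at 19°N:
f = 2Ω sin φ = 2 × 7.29×10⁻⁵ × sin 19° = 4.75×10⁻⁵ s⁻¹
Height gradient: |∂Z/∂n| = 30 m / 718000 m = 4.18×10⁻⁵
On a pressure surface, geostrophic balance gives V_g = (g/f)|∂Z/∂n|:
V_g = 9.81 × 4.18×10⁻⁵ / 4.75×10⁻⁵ = 8.64 m/s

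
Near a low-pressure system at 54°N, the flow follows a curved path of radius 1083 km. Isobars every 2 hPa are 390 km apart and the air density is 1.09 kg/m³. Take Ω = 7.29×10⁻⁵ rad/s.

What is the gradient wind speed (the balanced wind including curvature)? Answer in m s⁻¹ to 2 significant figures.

3.9 m s⁻¹

Coriolis parameter at 54°N:
f = 2Ω sin φ = 2 × 7.29×10⁻⁵ × sin 54° = 1.18×10⁻⁴ s⁻¹
Pressure gradient: |∂P/∂n| = 200 Pa / 390000 m = 5.13×10⁻⁴ Pa/m
Geostrophic speed: V_g = |∂P/∂n|/(fρ) = 5.13×10⁻⁴/(1.18×10⁻⁴ × 1.09) = 3.99 m/s
Around a low, centrifugal force acts outward with Coriolis, so pressure-gradient force balances both:
(1/ρ)|∂P/∂n| = fV + V²/R  →  V² + fR·V − fR·V_g = 0
With fR = 1.18×10⁻⁴ × 1083×10³ m = 128 m/s:
V = [−fR + √((fR)² + 4 fR V_g)]/2 = [−128 + √(128² + 4×128×3.99)]/2 = 3.87 m/s
Subgeostrophic (V < V_g = 3.99 m/s), as expected around a low.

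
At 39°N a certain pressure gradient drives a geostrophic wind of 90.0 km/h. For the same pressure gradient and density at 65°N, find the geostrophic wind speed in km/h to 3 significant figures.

With the same pressure gradient and density, V_g ∝ 1/f ∝ 1/sin φ.
V₂ = V₁ · sin φ₁ / sin φ₂ = 90.0 × sin 39° / sin 65°
V₂ = 90.0 × 0.6293/0.9063 = 62.5 km/h

62.5 km/h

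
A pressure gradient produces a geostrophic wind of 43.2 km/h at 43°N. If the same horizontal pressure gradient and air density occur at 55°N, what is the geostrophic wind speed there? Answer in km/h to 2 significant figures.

With the same pressure gradient and density, V_g ∝ 1/f ∝ 1/sin φ.
V₂ = V₁ · sin φ₁ / sin φ₂ = 43.2 × sin 43° / sin 55°
V₂ = 43.2 × 0.6820/0.8192 = 36 km/h

36 km/h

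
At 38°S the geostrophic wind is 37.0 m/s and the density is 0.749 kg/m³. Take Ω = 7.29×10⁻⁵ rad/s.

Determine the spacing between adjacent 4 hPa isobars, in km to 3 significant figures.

Coriolis parameter at 38°S:
f = 2Ω sin φ = 2 × 7.29×10⁻⁵ × sin 38° = 8.98×10⁻⁵ s⁻¹
Geostrophic balance rearranged: |∂P/∂n| = f ρ V_g
|∂P/∂n| = 8.98×10⁻⁵ × 0.749 × 37.0 = 2.49×10⁻³ Pa/m
Isobar spacing: Δn = ΔP/|∂P/∂n| = 400 Pa / 2.49×10⁻³ Pa/m = 160797 m ≈ 161 km

161 km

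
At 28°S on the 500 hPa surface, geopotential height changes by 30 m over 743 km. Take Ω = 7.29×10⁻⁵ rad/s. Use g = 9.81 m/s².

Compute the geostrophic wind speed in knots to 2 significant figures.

Coriolis parameter at 28°S:
f = 2Ω sin φ = 2 × 7.29×10⁻⁵ × sin 28° = 6.84×10⁻⁵ s⁻¹
Height gradient: |∂Z/∂n| = 30 m / 743000 m = 4.04×10⁻⁵
On a pressure surface, geostrophic balance gives V_g = (g/f)|∂Z/∂n|:
V_g = 9.81 × 4.04×10⁻⁵ / 6.84×10⁻⁵ = 5.79 m/s
Converting: 5.79 m/s × 1.944 = 11 knots

11 knots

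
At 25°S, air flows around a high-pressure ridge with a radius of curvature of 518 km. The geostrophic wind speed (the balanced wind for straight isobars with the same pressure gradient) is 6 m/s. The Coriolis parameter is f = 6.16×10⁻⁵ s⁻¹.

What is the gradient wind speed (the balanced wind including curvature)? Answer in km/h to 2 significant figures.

29 km/h

Around a high, pressure-gradient force acts outward with centrifugal, so Coriolis balances both:
fV = (1/ρ)|∂P/∂n| + V²/R  →  V² − fR·V + fR·V_g = 0
With fR = 6.16×10⁻⁵ × 518×10³ m = 31.9 m/s:
V = [fR − √((fR)² − 4 fR V_g)]/2 = [31.9 − √(31.9² − 4×31.9×6)]/2 = 8.01 m/s
Supergeostrophic (V > V_g = 6 m/s), as expected around a high.
Converting: 8.01 m/s × 3.6 = 29 km/h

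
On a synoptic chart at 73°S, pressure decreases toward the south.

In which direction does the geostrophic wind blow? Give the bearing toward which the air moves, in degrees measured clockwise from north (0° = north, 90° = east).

The pressure-gradient force points toward the south (bearing 180°).
Geostrophic balance: in the Southern Hemisphere the Coriolis force deflects motion to the left, so the geostrophic wind blows 90° to the left of the pressure-gradient force (low pressure on the right).
Rotating 180° by 90° counterclockwise gives 090° — the wind blows toward the east.

090°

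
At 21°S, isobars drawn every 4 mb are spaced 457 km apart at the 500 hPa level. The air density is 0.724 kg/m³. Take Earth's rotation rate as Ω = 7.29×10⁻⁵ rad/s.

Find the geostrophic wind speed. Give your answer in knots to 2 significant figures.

45 knots

Coriolis parameter at 21°S:
f = 2Ω sin φ = 2 × 7.29×10⁻⁵ × sin 21° = 5.23×10⁻⁵ s⁻¹
Pressure gradient: |∂P/∂n| = 400 Pa / 457000 m = 8.75×10⁻⁴ Pa/m
Geostrophic balance (pressure-gradient force = Coriolis force):
V_g = (1/(fρ)) |∂P/∂n| = 8.75×10⁻⁴ / (5.23×10⁻⁵ × 0.724) = 23.1 m/s
Converting: 23.1 m/s × 1.944 = 45 knots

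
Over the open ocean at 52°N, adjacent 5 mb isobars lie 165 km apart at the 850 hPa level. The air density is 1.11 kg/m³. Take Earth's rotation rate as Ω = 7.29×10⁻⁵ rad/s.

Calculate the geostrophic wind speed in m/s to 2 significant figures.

24 m/s

Coriolis parameter at 52°N:
f = 2Ω sin φ = 2 × 7.29×10⁻⁵ × sin 52° = 1.15×10⁻⁴ s⁻¹
Pressure gradient: |∂P/∂n| = 500 Pa / 165000 m = 3.03×10⁻³ Pa/m
Geostrophic balance (pressure-gradient force = Coriolis force):
V_g = (1/(fρ)) |∂P/∂n| = 3.03×10⁻³ / (1.15×10⁻⁴ × 1.11) = 23.8 m/s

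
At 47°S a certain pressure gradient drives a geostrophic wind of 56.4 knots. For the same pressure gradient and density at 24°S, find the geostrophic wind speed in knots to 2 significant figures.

With the same pressure gradient and density, V_g ∝ 1/f ∝ 1/sin φ.
V₂ = V₁ · sin φ₁ / sin φ₂ = 56.4 × sin 47° / sin 24°
V₂ = 56.4 × 0.7314/0.4067 = 100 knots

100 knots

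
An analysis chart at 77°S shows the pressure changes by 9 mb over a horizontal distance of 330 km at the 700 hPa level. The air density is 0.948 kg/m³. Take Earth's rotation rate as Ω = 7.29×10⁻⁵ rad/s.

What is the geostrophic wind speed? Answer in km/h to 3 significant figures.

72.9 km/h

Coriolis parameter at 77°S:
f = 2Ω sin φ = 2 × 7.29×10⁻⁵ × sin 77° = 1.42×10⁻⁴ s⁻¹
Pressure gradient: |∂P/∂n| = 900 Pa / 330000 m = 2.73×10⁻³ Pa/m
Geostrophic balance (pressure-gradient force = Coriolis force):
V_g = (1/(fρ)) |∂P/∂n| = 2.73×10⁻³ / (1.42×10⁻⁴ × 0.948) = 20.3 m/s
Converting: 20.3 m/s × 3.6 = 72.9 km/h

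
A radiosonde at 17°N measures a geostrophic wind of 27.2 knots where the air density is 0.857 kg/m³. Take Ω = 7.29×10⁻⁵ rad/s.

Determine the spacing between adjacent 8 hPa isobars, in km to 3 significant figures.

1560 km

Coriolis parameter at 17°N:
f = 2Ω sin φ = 2 × 7.29×10⁻⁵ × sin 17° = 4.26×10⁻⁵ s⁻¹
Wind speed in SI: 27.2 knots = 14.0 m/s
Geostrophic balance rearranged: |∂P/∂n| = f ρ V_g
|∂P/∂n| = 4.26×10⁻⁵ × 0.857 × 14.0 = 5.11×10⁻⁴ Pa/m
Isobar spacing: Δn = ΔP/|∂P/∂n| = 800 Pa / 5.11×10⁻⁴ Pa/m = 1564982 m ≈ 1560 km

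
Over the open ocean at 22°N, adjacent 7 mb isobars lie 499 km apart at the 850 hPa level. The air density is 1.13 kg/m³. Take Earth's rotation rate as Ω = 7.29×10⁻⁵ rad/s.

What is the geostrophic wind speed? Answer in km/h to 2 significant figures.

Coriolis parameter at 22°N:
f = 2Ω sin φ = 2 × 7.29×10⁻⁵ × sin 22° = 5.46×10⁻⁵ s⁻¹
Pressure gradient: |∂P/∂n| = 700 Pa / 499000 m = 1.40×10⁻³ Pa/m
Geostrophic balance (pressure-gradient force = Coriolis force):
V_g = (1/(fρ)) |∂P/∂n| = 1.40×10⁻³ / (5.46×10⁻⁵ × 1.13) = 22.7 m/s
Converting: 22.7 m/s × 3.6 = 82 km/h

82 km/h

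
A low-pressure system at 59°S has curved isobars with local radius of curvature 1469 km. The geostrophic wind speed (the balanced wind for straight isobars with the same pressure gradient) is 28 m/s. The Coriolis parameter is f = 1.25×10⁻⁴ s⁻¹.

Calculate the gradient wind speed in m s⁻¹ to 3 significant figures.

Around a low, centrifugal force acts outward with Coriolis, so pressure-gradient force balances both:
(1/ρ)|∂P/∂n| = fV + V²/R  →  V² + fR·V − fR·V_g = 0
With fR = 1.25×10⁻⁴ × 1469×10³ m = 184 m/s:
V = [−fR + √((fR)² + 4 fR V_g)]/2 = [−184 + √(184² + 4×184×28)]/2 = 24.7 m/s
Subgeostrophic (V < V_g = 28 m/s), as expected around a low.

24.7 m s⁻¹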